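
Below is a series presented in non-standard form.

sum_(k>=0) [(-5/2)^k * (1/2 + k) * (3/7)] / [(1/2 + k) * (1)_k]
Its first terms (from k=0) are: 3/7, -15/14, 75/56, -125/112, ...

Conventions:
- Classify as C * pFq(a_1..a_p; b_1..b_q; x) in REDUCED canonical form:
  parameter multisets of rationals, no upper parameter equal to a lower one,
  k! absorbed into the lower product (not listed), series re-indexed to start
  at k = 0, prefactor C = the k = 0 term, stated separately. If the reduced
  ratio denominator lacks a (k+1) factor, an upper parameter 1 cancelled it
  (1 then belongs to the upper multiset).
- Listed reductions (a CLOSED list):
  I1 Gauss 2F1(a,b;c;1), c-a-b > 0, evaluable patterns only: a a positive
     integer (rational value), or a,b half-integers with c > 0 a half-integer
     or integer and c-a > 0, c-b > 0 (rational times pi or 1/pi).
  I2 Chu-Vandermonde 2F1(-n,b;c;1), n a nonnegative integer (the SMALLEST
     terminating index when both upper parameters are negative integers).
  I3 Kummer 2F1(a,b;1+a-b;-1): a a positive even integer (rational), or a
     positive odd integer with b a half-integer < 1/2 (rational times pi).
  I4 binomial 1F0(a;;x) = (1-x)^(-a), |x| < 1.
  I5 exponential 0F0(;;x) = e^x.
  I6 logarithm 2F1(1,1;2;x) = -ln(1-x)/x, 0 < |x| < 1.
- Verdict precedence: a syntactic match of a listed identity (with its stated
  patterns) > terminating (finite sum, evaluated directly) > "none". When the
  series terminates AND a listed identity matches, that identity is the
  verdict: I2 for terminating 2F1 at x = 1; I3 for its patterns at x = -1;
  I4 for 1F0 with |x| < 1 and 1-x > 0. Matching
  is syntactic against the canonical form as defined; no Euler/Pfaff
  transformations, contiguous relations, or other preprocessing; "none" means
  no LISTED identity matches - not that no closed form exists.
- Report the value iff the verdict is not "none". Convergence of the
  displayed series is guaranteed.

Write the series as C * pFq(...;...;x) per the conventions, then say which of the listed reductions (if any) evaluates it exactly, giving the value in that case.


The series (x = -5/2) is 0F0: upper {-}, lower {-}, prefactor 3/7. Verdict: the I5 exponential reduction applies (the 0F0 exponential series at x = -5/2). Value: (3/7) * e^(-5/2).

First insight: with t_0 = 3/7, (1)_k (C = 3/7) is k! itself.
Step ratio: r(k) = (-5/2) * 1 / [(k+1)] - rational in k. x = (-5/2); t_0 = 3/7; negate the roots.


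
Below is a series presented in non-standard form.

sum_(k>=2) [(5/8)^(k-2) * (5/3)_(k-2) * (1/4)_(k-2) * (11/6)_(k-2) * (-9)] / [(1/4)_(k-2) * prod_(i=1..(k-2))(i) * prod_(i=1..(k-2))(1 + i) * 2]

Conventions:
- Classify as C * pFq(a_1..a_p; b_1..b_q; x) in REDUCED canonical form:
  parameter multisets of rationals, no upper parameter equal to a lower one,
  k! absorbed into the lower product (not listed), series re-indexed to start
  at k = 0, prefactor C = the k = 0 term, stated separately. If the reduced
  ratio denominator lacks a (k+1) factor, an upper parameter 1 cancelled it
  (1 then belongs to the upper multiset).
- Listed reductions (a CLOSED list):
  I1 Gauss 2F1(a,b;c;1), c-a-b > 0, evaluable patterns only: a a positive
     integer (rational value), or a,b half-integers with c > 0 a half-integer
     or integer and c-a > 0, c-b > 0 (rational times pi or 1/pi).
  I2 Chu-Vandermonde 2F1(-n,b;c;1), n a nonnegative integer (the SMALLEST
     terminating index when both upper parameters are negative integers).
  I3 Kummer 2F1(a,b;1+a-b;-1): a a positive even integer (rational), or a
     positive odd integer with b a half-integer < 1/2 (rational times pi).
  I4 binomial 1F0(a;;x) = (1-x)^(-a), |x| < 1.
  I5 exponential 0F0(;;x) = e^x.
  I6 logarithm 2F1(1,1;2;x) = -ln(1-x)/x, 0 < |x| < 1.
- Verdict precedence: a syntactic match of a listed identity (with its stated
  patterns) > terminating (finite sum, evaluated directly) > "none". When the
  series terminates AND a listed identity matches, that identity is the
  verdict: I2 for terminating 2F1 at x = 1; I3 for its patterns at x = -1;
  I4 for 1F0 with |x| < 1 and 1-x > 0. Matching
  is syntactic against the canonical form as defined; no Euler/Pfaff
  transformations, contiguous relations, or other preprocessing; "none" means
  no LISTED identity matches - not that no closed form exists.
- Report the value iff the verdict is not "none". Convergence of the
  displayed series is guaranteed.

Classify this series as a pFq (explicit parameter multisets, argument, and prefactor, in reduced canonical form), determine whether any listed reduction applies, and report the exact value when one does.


x = 5/8 here; the reduced form reads 2F1, upper {5/3, 11/6}, lower {2}, C = -9/2. Verdict: none (x = 5/8): each listed identity misses the multisets {5/3, 11/6} ; {2}.

Key step: t_0 being -9/2, the lower running product (C = -9/2, x = 5/8) is a rising factorial.
Ratio: r(k) = (5/8) * (k+5/3) (k+11/6) / [(k+2) (k+1)] - rational in k. x = (5/8); t_0 = -9/2; negate the roots.


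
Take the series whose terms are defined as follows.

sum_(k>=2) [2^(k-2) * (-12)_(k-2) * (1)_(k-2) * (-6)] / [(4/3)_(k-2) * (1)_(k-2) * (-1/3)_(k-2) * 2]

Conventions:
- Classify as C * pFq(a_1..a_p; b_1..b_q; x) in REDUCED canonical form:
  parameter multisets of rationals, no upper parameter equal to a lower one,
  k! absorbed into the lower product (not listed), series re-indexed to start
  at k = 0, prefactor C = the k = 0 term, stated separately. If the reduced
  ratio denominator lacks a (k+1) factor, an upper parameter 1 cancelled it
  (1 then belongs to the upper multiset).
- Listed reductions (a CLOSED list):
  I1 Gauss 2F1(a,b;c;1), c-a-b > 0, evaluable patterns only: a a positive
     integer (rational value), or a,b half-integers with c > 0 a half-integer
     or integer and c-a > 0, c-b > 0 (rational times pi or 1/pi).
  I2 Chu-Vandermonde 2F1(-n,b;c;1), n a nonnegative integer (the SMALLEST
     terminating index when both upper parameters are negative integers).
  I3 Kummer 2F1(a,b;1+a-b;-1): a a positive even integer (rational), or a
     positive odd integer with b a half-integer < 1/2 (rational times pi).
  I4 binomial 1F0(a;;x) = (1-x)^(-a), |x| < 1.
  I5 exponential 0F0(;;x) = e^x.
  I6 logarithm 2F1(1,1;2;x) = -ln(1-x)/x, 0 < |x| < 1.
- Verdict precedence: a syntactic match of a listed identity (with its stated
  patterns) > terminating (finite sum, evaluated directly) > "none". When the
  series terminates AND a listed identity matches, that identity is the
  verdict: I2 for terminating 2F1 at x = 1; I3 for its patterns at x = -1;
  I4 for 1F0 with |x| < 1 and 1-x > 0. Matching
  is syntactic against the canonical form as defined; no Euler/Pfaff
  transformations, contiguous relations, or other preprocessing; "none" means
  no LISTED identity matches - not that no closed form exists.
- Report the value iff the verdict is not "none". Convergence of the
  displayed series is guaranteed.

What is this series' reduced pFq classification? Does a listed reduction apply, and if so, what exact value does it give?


With C = -3: the canonical form is 2F2(-12, 1; -1/3, 4/3; 2). Verdict: terminating - no listed pattern fits, but -12 in the upper list cuts the series at k = 12; direct evaluation. Its exact value is -2435811872563502283/191331364909184500.

The tell: with t_0 = -3, the constant factors (C = -3, x = 2) combine into one prefactor.
Step ratio: r(k) = 2 * (k-12) (k+1) / [(k-1/3) (k+4/3) (k+1)] ; factor over Q: parameters, x = 2, and C = -3.


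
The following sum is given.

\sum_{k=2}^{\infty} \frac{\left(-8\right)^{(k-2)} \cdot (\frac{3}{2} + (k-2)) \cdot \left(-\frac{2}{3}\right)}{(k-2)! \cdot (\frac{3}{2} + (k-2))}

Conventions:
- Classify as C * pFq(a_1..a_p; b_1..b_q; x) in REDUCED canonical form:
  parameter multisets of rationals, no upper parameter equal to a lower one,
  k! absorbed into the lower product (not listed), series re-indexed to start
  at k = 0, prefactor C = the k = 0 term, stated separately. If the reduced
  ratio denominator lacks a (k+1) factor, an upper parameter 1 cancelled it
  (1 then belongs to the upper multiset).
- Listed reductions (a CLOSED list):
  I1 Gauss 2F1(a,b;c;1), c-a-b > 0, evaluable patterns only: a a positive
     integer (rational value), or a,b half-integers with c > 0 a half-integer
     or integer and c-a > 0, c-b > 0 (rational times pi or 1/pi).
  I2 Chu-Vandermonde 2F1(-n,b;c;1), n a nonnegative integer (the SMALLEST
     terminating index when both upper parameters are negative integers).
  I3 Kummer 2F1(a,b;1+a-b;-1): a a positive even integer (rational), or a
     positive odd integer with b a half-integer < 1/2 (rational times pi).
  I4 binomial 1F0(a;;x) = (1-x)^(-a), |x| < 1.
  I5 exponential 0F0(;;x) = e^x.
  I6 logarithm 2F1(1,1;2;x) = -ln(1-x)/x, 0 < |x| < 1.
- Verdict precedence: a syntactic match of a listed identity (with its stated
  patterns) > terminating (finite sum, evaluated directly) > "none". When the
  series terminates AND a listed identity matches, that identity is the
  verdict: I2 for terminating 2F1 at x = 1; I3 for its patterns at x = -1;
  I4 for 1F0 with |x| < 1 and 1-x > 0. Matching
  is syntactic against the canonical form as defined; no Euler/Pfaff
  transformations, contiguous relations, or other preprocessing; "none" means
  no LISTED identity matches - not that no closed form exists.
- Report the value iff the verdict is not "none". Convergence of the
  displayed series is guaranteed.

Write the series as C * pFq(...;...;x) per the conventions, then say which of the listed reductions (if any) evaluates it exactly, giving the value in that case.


x = -8 here; the reduced form reads 0F0, upper {-}, lower {-}, C = -\frac{2}{3}. Verdict (x = -8): the exponential series (I5) applies (the 0F0 exponential series at x = -8). Its exact value is \left(-\frac{2}{3}\right) \cdot e^{-8}.

The tell: x = -8 and the factor k + 3/2 cancels (top and bottom), leaving C = -2/3.
Term ratio: r(k) = -8 * 1 / [(k+1)] ; factor over Q: parameters, x = -8, and C = -\frac{2}{3}.


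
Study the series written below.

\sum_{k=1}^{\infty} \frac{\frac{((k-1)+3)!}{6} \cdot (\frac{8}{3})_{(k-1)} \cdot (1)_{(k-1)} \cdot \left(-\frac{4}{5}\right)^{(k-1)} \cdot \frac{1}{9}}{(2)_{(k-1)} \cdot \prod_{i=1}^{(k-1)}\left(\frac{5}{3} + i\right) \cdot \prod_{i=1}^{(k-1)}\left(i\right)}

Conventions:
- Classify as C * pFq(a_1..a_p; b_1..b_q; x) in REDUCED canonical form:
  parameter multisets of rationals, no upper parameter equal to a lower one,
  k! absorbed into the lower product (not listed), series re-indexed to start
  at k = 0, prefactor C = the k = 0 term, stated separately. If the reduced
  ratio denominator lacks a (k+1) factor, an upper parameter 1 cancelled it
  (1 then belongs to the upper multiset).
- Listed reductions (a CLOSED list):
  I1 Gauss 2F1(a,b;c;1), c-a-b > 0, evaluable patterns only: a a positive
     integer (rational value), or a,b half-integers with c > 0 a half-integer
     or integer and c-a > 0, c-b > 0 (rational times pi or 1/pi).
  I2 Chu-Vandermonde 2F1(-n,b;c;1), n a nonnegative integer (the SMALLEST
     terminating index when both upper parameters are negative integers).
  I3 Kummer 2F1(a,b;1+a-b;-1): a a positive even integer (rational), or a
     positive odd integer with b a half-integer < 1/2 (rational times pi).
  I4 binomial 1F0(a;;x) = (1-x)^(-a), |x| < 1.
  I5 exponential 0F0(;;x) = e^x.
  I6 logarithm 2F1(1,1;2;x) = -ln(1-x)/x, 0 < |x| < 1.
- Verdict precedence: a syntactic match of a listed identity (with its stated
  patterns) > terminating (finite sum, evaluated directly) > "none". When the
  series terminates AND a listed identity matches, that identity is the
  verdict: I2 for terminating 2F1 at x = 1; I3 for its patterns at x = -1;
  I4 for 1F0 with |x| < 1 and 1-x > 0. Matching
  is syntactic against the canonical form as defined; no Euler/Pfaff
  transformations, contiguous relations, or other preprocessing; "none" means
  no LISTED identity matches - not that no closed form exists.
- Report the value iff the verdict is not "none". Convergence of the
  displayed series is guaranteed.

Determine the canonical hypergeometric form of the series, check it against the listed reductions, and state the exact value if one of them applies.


With C = \frac{1}{9}: the canonical form is 2F1(1, 4; 2; -\frac{4}{5}). Verdict: none - at argument -\frac{4}{5} the multisets {1, 4} ; {2} match no listed identity.

First insight: x = -\frac{4}{5} and the factorial ratio (C = 1/9) (k+a-1)!/(a-1)! is a rising factorial (a)_k.
Adjacent-term ratio: r(k) = -\frac{4}{5} * (k+1) (k+4) / [(k+2) (k+1)] ; factor over Q: parameters, x = -\frac{4}{5}, and C = \frac{1}{9}.


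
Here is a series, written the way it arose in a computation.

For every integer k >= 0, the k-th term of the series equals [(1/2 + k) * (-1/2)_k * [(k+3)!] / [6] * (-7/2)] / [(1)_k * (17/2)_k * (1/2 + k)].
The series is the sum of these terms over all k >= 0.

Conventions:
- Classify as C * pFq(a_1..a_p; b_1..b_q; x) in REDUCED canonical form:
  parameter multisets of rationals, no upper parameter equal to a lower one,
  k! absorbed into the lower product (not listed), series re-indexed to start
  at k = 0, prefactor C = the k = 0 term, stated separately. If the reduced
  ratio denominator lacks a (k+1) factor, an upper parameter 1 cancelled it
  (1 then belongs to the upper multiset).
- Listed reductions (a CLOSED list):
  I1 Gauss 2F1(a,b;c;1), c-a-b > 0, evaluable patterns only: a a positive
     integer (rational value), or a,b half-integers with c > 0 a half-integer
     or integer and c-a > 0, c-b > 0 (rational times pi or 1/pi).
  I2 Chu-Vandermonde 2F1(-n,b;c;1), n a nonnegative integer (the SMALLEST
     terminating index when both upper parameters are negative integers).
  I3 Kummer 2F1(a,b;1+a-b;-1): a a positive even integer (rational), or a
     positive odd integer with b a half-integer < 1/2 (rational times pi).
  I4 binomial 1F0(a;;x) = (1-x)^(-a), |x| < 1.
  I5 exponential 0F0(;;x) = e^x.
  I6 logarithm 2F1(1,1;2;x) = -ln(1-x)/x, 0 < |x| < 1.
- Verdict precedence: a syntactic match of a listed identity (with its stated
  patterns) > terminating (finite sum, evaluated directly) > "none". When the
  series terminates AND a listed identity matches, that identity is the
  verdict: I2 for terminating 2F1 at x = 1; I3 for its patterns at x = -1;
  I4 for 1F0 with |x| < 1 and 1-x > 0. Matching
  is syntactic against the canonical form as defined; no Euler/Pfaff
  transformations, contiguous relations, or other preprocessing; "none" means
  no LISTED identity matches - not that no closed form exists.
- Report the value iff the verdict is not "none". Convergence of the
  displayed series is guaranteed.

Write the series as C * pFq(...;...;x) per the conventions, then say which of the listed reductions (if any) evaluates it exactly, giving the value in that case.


Classification (C = -7/2): 2F1 with upper {-1/2, 4}, lower {17/2}, argument x = 1. Verdict (x = 1): Gauss (I1, integer-parameter pattern) applies (x = 1: the Gamma ratio telescopes since c-a-b = 5 > 0 and a = 4 in Z>0). Its exact value is -1287/512.

Key step: t_0 being -7/2, (1)_k (prefactor -7/2) is k! itself.
Ratio: r(k) = 1 * (k-1/2) (k+4) / [(k+17/2) (k+1)] - poly over poly, x = 1 from leading terms; C = -7/2 at k = 0.


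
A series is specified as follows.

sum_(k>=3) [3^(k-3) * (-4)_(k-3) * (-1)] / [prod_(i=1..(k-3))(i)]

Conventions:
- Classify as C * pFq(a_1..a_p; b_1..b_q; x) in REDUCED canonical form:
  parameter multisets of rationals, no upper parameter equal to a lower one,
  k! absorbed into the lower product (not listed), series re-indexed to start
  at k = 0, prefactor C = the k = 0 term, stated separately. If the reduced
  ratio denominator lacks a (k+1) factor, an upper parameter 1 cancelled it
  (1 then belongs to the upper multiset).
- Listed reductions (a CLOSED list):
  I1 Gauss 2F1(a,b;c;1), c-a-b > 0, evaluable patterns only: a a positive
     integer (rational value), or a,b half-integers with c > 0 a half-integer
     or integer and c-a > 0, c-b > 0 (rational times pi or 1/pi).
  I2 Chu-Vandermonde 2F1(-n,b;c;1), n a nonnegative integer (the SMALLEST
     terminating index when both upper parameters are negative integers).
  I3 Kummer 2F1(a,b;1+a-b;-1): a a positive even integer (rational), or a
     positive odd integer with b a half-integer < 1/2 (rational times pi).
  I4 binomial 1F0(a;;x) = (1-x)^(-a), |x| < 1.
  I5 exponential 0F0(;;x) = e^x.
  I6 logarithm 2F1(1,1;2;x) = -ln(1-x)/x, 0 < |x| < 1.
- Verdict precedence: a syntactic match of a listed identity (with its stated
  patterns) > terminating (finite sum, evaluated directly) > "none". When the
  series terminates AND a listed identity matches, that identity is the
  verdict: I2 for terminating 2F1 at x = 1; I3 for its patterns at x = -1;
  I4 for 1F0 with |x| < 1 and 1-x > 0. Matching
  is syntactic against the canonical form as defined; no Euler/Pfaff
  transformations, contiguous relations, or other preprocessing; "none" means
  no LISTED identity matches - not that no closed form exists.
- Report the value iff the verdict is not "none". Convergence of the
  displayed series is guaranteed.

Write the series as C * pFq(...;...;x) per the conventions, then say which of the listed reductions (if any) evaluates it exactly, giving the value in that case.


This is -1 * 1F0(-4; -; 3) in reduced canonical form. Verdict: terminating - the sum ends at index 4 because -4 is a negative integer; exact evaluation follows. Exact value: -16.

Structural cue: x = 3 and the product of the first k integers (prefactor -1) is k!.
Term ratio: r(k) = 3 * (k-4) / [(k+1)] - rational; roots negated = parameters, x = 3, C = -1.


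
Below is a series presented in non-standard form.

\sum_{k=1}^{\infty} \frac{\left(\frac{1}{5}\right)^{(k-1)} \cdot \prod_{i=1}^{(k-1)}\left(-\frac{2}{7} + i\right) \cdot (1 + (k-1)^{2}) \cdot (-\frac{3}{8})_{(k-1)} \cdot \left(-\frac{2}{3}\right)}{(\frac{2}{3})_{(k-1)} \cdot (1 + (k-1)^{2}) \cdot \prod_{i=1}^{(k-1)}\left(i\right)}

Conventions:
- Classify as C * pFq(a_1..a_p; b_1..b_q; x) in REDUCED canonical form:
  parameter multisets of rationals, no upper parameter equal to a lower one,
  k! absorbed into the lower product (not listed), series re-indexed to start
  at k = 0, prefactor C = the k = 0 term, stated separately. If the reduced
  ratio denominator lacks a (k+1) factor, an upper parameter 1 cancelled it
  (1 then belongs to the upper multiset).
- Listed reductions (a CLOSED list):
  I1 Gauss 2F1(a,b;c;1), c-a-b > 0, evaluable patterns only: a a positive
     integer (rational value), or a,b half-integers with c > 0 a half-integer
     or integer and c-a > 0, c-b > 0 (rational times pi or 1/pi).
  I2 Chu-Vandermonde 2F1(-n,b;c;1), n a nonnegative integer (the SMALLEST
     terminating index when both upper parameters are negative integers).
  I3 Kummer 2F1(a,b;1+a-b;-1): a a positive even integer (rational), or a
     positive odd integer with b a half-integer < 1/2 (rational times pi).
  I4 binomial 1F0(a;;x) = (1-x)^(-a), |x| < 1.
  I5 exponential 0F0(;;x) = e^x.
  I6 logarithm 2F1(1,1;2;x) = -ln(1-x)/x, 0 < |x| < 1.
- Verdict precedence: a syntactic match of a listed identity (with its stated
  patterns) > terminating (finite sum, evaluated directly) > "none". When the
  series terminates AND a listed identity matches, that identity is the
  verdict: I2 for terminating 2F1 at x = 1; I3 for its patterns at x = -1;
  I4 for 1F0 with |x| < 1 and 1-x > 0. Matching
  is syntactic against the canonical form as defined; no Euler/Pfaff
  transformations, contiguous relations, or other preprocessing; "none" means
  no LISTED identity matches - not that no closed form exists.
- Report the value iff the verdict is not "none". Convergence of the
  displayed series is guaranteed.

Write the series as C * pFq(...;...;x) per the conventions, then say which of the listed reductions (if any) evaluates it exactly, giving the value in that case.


x = \frac{1}{5} here; the reduced form reads 2F1, upper {-\frac{3}{8}, \frac{5}{7}}, lower {\frac{2}{3}}, C = -\frac{2}{3}. Verdict: none. No listed pattern accepts 2F1(-\frac{3}{8}, \frac{5}{7}; \frac{2}{3}; \frac{1}{5}).

Key step: t_0 being -\frac{2}{3}, the running product (prefactor -2/3) telescopes to a rising factorial.
Consecutive-term ratio: r(k) = \frac{1}{5} * (k-\frac{3}{8}) (k+\frac{5}{7}) / [(k+\frac{2}{3}) (k+1)] - rational; roots negated = parameters, x = \frac{1}{5}, C = -\frac{2}{3}.


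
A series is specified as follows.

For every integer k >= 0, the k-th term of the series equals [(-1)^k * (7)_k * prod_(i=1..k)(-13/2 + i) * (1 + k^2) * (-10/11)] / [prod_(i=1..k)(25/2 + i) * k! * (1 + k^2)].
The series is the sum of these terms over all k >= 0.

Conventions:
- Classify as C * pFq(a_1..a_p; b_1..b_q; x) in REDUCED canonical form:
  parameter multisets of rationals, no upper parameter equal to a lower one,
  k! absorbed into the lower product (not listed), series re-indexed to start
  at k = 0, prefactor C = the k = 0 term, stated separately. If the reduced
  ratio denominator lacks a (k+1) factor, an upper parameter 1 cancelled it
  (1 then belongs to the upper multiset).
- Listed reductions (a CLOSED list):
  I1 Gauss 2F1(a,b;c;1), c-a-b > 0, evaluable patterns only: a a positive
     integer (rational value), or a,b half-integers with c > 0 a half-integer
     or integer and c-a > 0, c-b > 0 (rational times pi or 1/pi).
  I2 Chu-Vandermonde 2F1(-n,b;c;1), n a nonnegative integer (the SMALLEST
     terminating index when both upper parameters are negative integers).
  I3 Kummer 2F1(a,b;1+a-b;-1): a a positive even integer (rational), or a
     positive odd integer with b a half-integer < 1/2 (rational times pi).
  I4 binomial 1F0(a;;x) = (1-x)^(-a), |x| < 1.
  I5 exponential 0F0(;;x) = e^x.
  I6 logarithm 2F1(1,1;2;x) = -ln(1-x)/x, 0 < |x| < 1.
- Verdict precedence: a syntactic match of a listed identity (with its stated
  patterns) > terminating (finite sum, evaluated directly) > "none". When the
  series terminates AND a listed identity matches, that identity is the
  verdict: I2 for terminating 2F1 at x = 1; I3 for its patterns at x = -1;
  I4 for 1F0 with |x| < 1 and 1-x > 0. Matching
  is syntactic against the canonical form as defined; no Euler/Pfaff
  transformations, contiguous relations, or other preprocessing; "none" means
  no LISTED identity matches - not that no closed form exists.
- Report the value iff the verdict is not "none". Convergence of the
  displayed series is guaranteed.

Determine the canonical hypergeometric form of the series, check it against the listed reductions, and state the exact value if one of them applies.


The series (x = -1) is 2F1: upper {-11/2, 7}, lower {27/2}, prefactor -10/11. Verdict: this is the Kummer evaluation I3 (x = -1; c = 27/2 equals 1+a-b for upper {-11/2, 7}: listed pattern). Exact value: (-422524375/134217728) * pi.

Key observation: t_0 being -10/11, the running product (prefactor -10/11) telescopes to a rising factorial.
Term ratio: r(k) = (-1) * (k-11/2) (k+7) / [(k+27/2) (k+1)] ; factor over Q: parameters, x = (-1), and C = -10/11.


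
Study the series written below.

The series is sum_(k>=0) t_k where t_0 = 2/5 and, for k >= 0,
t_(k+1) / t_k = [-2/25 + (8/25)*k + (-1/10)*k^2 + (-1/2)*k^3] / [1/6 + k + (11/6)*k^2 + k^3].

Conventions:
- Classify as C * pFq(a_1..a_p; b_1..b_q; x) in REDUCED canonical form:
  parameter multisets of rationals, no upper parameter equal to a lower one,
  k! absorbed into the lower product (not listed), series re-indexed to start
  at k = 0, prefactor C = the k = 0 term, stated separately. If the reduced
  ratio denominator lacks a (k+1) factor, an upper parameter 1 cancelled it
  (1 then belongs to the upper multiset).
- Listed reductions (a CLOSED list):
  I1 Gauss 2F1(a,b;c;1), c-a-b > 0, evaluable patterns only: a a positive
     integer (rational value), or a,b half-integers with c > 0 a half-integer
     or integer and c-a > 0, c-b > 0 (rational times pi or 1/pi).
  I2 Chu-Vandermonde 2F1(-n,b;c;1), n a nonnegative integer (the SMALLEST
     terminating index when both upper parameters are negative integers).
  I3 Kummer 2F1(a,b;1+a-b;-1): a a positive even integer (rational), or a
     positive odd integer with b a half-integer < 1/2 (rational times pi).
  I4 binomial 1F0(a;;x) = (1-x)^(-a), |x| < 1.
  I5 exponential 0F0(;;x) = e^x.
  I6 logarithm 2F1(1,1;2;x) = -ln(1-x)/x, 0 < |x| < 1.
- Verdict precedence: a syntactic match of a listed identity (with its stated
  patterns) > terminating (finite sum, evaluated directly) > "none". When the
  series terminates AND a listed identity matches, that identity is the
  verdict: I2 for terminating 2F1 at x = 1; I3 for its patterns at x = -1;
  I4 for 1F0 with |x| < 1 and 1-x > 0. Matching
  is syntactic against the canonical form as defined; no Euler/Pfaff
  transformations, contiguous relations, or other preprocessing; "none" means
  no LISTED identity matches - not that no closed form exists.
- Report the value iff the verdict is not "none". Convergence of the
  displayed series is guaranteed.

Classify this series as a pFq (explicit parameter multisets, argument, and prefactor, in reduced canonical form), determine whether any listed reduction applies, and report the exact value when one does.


The series (x = -1/2) is 3F2: upper {-2/5, -2/5, 1}, lower {1/3, 1/2}, prefactor 2/5. Verdict: none - this 3F2 at x = -1/2 matches no listed pattern, and upper {-2/5, -2/5, 1} holds no stopper.

Key step: t_0 being 2/5, roots of the ratio polynomials (C = 2/5, x = -1/2) are the negated parameters.
Ratio: r(k) = (-1/2) * (k-2/5) (k-2/5) (k+1) / [(k+1/3) (k+1/2) (k+1)] ; factor over Q: parameters, x = (-1/2), and C = 2/5.


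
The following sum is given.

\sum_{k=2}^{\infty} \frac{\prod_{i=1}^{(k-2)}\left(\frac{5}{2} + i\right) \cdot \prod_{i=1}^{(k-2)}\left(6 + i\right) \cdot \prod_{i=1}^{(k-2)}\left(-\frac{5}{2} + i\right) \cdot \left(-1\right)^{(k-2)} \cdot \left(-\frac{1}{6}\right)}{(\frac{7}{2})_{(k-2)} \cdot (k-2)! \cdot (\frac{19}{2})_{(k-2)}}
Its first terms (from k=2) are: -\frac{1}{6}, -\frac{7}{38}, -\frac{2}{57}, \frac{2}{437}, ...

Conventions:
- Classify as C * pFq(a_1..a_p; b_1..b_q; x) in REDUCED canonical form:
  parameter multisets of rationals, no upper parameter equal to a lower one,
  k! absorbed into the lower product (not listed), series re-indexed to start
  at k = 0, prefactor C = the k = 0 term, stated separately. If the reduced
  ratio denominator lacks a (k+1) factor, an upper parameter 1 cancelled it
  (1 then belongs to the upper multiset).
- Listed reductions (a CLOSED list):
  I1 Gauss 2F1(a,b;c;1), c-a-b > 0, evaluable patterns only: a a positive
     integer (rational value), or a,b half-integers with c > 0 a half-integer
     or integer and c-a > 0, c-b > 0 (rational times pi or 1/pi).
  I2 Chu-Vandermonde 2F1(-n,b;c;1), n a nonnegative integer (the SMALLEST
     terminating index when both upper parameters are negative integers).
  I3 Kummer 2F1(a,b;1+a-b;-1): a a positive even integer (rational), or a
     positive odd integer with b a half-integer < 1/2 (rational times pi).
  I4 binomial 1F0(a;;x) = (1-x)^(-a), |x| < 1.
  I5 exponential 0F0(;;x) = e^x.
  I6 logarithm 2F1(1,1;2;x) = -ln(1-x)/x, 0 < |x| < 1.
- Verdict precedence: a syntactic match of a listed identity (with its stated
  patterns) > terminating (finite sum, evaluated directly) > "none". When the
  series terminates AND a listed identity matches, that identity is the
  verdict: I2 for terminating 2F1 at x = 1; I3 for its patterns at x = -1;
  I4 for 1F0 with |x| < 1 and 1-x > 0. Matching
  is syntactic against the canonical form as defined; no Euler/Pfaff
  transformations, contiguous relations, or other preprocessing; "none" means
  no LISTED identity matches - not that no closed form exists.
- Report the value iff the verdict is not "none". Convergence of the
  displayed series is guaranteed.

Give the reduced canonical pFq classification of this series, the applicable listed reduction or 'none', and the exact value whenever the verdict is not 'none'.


Prefactor -\frac{1}{6}, argument -1: 2F1 with upper {-\frac{3}{2}, 7} over lower {\frac{19}{2}}. Verdict: Kummer's theorem (I3) applies (x = -1; c = \frac{19}{2} equals 1+a-b for upper {-\frac{3}{2}, 7}: listed pattern). Its exact value is \left(-\frac{255255}{2097152}\right) \cdot \pi.

Structural cue: t_0 being -\frac{1}{6}, the parameter 7/2 appears in both the upper and lower lists and cancels.
Term ratio: r(k) = -1 * (k-\frac{3}{2}) (k+7) / [(k+\frac{19}{2}) (k+1)] - rational; roots negated = parameters, x = -1, C = -\frac{1}{6}.


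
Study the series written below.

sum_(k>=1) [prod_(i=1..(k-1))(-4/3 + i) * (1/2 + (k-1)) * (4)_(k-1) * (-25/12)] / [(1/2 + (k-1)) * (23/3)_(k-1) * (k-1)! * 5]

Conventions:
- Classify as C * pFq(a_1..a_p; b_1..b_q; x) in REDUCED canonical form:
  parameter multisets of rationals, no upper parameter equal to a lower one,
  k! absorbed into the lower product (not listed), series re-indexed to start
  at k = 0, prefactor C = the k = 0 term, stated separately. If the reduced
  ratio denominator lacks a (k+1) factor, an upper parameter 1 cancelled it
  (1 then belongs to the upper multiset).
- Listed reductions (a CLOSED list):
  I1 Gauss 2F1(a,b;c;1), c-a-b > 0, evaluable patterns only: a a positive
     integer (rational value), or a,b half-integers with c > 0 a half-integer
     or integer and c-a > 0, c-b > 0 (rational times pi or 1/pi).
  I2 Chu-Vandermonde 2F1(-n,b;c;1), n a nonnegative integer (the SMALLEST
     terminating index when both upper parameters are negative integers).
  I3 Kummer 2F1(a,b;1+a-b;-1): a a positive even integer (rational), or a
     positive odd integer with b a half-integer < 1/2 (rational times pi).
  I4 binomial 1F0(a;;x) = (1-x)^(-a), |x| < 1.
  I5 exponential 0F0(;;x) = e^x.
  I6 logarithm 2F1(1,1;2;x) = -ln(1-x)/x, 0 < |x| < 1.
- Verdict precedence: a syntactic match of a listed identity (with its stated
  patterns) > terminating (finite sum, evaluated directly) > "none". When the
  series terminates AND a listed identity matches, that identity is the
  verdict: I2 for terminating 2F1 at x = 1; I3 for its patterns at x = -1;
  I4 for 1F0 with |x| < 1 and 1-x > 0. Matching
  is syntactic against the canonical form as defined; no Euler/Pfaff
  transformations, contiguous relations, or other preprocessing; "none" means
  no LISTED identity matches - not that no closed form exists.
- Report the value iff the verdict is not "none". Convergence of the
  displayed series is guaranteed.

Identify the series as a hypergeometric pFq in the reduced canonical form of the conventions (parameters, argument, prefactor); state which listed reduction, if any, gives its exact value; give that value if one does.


x = 1 here; the reduced form reads 2F1, upper {-1/3, 4}, lower {23/3}, C = -5/12. Verdict at x = 1: the Gauss summation I1 matches (x = 1: the Gamma ratio telescopes since c-a-b = 4 > 0 and a = 4 in Z>0). Hence: -935/2916.

The tell: t_0 = -5/12 here, and k + 1/2 divides numerator and denominator alike; C = -5/12 after cancelling.
Ratio: r(k) = 1 * (k-1/3) (k+4) / [(k+23/3) (k+1)] - rational; roots negated = parameters, x = 1, C = -5/12.


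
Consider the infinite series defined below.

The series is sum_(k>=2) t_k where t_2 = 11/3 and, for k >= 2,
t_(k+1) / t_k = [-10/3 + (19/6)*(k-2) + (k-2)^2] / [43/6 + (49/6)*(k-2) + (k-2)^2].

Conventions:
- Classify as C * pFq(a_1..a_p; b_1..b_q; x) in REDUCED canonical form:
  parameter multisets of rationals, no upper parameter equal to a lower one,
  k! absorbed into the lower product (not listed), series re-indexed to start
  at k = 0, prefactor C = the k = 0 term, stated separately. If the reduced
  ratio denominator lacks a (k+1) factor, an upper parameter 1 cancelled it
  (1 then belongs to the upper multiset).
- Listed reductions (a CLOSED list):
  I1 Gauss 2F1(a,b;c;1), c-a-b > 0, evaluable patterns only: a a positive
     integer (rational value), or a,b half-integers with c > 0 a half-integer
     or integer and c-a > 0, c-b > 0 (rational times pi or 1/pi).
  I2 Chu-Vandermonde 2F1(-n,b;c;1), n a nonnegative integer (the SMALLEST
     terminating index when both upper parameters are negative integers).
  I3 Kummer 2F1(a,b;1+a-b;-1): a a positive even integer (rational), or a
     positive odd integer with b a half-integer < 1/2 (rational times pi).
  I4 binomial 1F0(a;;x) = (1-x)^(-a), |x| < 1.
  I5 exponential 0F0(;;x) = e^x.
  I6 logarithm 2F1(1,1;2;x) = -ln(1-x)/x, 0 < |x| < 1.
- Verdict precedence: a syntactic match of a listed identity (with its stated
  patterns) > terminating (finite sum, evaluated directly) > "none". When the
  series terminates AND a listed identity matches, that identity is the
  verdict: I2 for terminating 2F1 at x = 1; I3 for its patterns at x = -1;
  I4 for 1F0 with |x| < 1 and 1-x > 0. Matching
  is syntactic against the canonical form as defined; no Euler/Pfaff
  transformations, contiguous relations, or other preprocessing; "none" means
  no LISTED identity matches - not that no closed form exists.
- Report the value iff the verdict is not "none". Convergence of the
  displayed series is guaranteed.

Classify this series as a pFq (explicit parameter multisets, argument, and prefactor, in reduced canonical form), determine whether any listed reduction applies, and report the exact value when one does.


Classification (C = 11/3): 2F1 with upper {-5/6, 4}, lower {43/6}, argument x = 1. Verdict (x = 1): the Gauss summation I1 applies (x = 1: the Gamma ratio telescopes since c-a-b = 4 > 0 and a = 4 in Z>0). Value: 1198615/653184.

Key step: t_0 = 11/3 here, and factor the ratio over Q (C = 11/3, x = 1): negated roots = parameters.
Adjacent-term ratio: r(k) = 1 * (k-5/6) (k+4) / [(k+43/6) (k+1)] - rational; roots negated = parameters, x = 1, C = 11/3.


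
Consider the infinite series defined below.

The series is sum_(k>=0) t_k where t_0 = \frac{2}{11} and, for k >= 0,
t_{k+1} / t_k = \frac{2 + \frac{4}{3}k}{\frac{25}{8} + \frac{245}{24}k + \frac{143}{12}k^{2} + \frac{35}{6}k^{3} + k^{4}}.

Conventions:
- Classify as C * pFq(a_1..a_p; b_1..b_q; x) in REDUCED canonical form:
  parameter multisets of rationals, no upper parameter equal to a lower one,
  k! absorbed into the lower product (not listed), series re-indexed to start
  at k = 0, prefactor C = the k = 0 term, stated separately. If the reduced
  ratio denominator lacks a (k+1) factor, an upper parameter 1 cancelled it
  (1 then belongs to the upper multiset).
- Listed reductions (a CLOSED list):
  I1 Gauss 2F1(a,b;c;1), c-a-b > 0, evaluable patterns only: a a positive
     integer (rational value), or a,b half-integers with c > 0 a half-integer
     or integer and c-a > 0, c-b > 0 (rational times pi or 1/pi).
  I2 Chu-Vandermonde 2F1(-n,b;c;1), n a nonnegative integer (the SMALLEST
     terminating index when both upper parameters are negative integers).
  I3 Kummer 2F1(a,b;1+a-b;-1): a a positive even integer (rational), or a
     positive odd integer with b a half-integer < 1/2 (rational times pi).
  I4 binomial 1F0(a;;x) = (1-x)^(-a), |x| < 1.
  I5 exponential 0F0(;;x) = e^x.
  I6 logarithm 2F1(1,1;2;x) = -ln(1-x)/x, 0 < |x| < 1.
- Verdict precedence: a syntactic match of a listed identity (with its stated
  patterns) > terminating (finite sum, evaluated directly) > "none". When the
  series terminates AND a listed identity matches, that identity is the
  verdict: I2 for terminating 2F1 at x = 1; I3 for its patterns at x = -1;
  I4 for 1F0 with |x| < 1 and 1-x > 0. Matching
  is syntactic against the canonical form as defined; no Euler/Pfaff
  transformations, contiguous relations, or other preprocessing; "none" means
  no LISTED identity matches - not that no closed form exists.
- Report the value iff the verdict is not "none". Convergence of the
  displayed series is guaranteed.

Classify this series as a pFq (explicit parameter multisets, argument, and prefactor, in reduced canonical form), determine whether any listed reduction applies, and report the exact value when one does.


Reduced: x = \frac{4}{3}, 0F2, upper = {-}, lower = {\frac{5}{6}, \frac{5}{2}}, C = \frac{2}{11}. Verdict: none (x = \frac{4}{3}): each listed identity misses the multisets {-} ; {\frac{5}{6}, \frac{5}{2}}.

Key step: with t_0 = \frac{2}{11}, the expanded ratio factors over Q; prefactor 2/11, roots give parameters.
Adjacent-term ratio: r(k) = \frac{4}{3} * 1 / [(k+\frac{5}{6}) (k+\frac{5}{2}) (k+1)] - rational in k. x = \frac{4}{3}; t_0 = \frac{2}{11}; negate the roots.


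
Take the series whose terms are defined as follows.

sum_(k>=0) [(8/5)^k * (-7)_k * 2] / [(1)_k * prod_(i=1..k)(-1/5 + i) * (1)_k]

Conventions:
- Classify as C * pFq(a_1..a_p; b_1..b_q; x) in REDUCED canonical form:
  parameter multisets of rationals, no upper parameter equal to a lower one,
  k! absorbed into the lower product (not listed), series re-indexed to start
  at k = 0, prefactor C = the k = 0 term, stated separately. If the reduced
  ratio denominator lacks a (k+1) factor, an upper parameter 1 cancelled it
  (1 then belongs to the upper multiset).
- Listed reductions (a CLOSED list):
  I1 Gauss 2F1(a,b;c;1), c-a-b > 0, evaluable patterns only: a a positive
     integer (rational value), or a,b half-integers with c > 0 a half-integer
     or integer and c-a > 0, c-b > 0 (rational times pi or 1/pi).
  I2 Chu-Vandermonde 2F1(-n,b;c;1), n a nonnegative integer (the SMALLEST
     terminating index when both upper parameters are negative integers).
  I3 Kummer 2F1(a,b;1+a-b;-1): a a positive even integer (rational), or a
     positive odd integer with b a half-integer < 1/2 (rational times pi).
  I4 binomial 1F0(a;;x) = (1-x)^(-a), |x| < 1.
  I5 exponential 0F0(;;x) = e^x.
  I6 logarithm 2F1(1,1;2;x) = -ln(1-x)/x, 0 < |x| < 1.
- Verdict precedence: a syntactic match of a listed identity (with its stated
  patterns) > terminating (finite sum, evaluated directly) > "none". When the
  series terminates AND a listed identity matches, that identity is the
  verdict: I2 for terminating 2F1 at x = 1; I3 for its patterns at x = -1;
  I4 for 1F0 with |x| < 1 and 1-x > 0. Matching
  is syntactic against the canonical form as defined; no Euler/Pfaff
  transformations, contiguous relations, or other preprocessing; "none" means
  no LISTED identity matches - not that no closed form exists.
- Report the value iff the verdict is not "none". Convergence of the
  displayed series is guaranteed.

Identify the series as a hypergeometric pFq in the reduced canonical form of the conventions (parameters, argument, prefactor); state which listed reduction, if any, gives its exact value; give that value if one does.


The tell: with t_0 = 2, the lower running product (prefactor 2) is a rising factorial.
Term ratio: r(k) = (8/5) * (k-7) / [(k+4/5) (k+1) (k+1)] - poly over poly, x = (8/5) from leading terms; C = 2 at k = 0.

Canonical form: C = 2 times 1F2 with upper {-7}, lower {4/5, 1}, x = 8/5. Verdict: terminating - no listed pattern fits, but -7 in the upper list cuts the series at k = 7; direct evaluation. Its exact value is 379157894/557664345.


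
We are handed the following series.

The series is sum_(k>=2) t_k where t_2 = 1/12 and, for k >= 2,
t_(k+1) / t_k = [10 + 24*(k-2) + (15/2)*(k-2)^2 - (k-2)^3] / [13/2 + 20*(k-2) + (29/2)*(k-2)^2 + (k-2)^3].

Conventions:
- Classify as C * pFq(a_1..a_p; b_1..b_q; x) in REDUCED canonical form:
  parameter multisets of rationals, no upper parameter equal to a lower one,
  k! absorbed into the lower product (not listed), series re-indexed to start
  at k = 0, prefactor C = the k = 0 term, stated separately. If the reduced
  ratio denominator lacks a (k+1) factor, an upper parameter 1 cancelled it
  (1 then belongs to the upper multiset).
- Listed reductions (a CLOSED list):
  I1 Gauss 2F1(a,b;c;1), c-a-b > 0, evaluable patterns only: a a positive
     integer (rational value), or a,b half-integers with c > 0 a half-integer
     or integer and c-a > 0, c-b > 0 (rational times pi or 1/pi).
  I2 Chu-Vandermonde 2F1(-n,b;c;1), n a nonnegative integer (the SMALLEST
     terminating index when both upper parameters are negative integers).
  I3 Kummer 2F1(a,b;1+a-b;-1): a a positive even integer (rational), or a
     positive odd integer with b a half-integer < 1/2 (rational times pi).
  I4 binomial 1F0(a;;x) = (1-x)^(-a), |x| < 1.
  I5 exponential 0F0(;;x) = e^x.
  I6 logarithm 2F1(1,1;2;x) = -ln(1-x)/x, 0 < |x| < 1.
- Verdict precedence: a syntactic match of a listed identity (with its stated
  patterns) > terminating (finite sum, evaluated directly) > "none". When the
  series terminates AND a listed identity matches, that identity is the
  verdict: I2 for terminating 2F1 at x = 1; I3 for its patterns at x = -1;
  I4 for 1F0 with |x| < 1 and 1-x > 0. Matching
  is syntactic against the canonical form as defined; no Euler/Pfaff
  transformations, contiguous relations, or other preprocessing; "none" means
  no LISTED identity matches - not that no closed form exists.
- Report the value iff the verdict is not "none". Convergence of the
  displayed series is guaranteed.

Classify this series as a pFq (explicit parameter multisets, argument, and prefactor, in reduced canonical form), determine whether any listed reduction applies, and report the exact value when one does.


Reduced: x = -1, 2F1, upper = {-10, 2}, lower = {13}, C = 1/12. Verdict: the Kummer evaluation I3 fires (x = -1; c = 13 equals 1+a-b for upper {-10, 2}: listed pattern). Value: 1/2.

Key step: with t_0 = 1/12, the expanded ratio factors over Q; C = 1/12, roots give parameters.
Consecutive-term ratio: r(k) = (-1) * (k-10) (k+2) / [(k+13) (k+1)] - rational; roots negated = parameters, x = (-1), C = 1/12.
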